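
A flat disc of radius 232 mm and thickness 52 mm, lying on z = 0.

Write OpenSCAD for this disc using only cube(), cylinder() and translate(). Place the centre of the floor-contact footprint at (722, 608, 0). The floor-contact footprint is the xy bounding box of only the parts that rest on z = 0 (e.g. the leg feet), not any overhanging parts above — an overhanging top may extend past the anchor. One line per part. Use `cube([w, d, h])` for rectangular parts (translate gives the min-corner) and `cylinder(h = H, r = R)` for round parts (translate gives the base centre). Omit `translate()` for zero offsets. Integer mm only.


translate([722, 608, 0]) cylinder(h = 52, r = 232);


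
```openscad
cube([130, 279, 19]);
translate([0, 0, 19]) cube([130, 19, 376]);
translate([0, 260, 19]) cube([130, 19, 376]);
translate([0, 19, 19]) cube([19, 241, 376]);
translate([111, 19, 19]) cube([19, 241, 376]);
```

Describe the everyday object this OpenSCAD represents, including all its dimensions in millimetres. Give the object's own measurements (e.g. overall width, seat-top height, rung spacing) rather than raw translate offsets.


An open-topped rectangular box: outside dimensions 130×279×395 mm, with a uniform wall and base thickness of 19 mm. The base is a full 130×279 slab on the floor; four walls sit on top of the base. The front and back walls (the −y and +y sides) span the full width; the two side walls fit between them.


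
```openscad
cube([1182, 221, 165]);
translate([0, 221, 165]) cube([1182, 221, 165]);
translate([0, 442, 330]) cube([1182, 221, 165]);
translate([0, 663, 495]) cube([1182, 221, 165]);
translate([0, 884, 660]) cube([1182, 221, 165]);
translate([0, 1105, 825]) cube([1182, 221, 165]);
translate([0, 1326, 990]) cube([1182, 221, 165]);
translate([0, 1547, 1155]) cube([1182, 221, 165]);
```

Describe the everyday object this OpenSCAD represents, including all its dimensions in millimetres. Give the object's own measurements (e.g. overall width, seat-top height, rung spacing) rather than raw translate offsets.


A straight staircase of 8 solid steps. Each step is 1182 mm wide (x), 221 mm deep (y, the going) and 165 mm tall (the rise). The first step rests on the floor; each subsequent step sits one going further in +y and one rise higher in +z, directly behind and above the previous step with no overlap.


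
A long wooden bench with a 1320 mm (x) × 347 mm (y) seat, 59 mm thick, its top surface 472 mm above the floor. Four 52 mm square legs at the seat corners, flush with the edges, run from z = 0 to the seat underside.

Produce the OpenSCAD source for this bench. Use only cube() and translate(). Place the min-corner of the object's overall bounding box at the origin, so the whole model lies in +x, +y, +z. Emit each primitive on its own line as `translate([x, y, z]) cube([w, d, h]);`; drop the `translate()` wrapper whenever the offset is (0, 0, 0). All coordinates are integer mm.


// leg_h = 472 − 59 = 413
translate([0, 0, 413]) cube([1320, 347, 59]);
cube([52, 52, 413]);
translate([0, 295, 0]) cube([52, 52, 413]);
translate([1268, 0, 0]) cube([52, 52, 413]);
translate([1268, 295, 0]) cube([52, 52, 413]);


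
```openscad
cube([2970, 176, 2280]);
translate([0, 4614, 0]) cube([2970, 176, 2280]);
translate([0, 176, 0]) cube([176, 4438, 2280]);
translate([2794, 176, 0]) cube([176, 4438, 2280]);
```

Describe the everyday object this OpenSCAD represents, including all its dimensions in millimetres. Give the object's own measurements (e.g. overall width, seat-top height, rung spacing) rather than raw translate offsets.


The wall frame of a small rectangular building: four walls, each 2280 mm tall and 176 mm thick, enclosing a footprint 2970 mm (x) by 4790 mm (y) outside-to-outside, with no floor or roof. The front and back walls (the −y and +y sides) span the full width; the two side walls fit between them.


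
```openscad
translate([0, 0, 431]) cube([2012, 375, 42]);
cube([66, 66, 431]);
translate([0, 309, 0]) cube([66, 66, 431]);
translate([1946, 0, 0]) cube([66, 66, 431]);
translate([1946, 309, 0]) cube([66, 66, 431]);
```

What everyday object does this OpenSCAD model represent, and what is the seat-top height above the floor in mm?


A bench. The seat-top height is 473 mm.

A long slab on four corner posts — a bench. The slab sits at z = 431 with thickness 42, so the top is 431 + 42 = 473 mm.


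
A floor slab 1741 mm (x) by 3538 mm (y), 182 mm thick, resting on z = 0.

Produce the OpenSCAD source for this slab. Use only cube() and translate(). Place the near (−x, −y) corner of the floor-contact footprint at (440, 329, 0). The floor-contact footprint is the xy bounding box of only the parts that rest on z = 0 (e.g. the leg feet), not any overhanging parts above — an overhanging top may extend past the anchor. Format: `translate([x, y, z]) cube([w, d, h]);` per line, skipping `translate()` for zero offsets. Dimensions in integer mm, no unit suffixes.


translate([440, 329, 0]) cube([1741, 3538, 182]);


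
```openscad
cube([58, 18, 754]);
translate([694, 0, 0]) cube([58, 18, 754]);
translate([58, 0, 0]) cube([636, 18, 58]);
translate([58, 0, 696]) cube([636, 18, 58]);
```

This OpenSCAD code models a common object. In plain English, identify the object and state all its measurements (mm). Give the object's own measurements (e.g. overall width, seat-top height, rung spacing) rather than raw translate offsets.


A rectangular picture frame lying in the x–z plane (depth along y). The opening is 636 mm wide (x) by 638 mm tall (z), surrounded by a border 58 mm wide on all four sides. The frame is 18 mm deep and is made of two full-height vertical stiles with two horizontal rails fitted between them.


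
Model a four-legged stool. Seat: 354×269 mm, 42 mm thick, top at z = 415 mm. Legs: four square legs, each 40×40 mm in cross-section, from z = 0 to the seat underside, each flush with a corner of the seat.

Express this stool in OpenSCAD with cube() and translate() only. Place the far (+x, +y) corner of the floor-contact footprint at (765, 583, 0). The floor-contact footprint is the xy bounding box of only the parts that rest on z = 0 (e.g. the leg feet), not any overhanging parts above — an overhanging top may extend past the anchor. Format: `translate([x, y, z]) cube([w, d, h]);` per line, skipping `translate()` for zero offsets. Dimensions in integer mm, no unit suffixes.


translate([411, 314, 373]) cube([354, 269, 42]);
translate([411, 314, 0]) cube([40, 40, 373]);
translate([725, 314, 0]) cube([40, 40, 373]);
translate([411, 543, 0]) cube([40, 40, 373]);
translate([725, 543, 0]) cube([40, 40, 373]);


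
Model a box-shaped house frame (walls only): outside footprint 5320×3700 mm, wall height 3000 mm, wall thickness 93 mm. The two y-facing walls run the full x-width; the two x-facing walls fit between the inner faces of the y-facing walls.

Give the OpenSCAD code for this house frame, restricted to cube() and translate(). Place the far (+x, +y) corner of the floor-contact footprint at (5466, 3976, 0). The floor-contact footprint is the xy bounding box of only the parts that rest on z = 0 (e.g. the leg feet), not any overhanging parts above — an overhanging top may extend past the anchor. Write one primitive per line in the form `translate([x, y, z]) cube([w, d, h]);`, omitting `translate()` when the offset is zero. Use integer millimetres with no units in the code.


translate([146, 276, 0]) cube([5320, 93, 3000]);
translate([146, 3883, 0]) cube([5320, 93, 3000]);
translate([146, 369, 0]) cube([93, 3514, 3000]);
translate([5373, 369, 0]) cube([93, 3514, 3000]);


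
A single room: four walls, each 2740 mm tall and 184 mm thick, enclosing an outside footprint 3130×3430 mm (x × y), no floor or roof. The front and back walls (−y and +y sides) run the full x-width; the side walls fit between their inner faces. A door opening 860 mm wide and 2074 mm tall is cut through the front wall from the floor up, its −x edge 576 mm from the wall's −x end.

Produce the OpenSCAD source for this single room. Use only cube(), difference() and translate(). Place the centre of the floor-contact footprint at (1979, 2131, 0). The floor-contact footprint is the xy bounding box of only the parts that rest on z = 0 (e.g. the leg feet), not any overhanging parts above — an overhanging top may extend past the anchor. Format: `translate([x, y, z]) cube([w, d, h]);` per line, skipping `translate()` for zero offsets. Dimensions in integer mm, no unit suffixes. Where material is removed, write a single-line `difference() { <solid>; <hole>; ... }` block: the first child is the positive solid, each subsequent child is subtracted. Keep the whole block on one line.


difference() { translate([414, 416, 0]) cube([3130, 184, 2740]); translate([990, 416, 0]) cube([860, 184, 2074]); }
translate([414, 3662, 0]) cube([3130, 184, 2740]);
translate([414, 600, 0]) cube([184, 3062, 2740]);
translate([3360, 600, 0]) cube([184, 3062, 2740]);


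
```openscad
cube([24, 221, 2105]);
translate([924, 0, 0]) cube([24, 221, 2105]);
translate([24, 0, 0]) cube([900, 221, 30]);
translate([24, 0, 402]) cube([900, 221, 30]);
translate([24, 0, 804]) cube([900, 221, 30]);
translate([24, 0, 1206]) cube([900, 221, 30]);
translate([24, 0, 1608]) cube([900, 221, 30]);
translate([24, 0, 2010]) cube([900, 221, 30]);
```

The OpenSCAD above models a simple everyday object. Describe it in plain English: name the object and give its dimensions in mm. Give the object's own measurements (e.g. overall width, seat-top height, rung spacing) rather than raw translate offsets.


An open bookshelf. Two side panels, each 24 mm thick, 221 mm deep and 2105 mm tall, stand 948 mm apart (outside-to-outside). Between them sit 6 shelves, each 30 mm thick and 221 mm deep, spanning the full gap between the sides. The bottom shelf rests on the floor (its underside at z = 0) and the clear gap between one shelf's top and the next shelf's underside is 372 mm.


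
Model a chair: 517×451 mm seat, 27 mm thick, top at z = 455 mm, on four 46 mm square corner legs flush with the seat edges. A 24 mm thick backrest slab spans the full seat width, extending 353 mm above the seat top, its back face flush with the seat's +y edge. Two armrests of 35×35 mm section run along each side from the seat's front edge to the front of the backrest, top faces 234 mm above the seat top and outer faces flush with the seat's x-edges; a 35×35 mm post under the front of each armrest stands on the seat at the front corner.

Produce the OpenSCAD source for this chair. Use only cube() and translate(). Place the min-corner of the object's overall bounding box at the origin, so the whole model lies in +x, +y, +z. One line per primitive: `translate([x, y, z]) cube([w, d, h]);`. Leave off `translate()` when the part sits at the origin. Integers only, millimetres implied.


// leg_h = 455 - 27 = 428
// arm post h = 234 - 35 = 199
translate([0, 0, 428]) cube([517, 451, 27]);
cube([46, 46, 428]);
translate([471, 0, 0]) cube([46, 46, 428]);
translate([0, 405, 0]) cube([46, 46, 428]);
translate([471, 405, 0]) cube([46, 46, 428]);
translate([0, 427, 455]) cube([517, 24, 353]);
translate([0, 0, 654]) cube([35, 427, 35]);
translate([482, 0, 654]) cube([35, 427, 35]);
translate([0, 0, 455]) cube([35, 35, 199]);
translate([482, 0, 455]) cube([35, 35, 199]);


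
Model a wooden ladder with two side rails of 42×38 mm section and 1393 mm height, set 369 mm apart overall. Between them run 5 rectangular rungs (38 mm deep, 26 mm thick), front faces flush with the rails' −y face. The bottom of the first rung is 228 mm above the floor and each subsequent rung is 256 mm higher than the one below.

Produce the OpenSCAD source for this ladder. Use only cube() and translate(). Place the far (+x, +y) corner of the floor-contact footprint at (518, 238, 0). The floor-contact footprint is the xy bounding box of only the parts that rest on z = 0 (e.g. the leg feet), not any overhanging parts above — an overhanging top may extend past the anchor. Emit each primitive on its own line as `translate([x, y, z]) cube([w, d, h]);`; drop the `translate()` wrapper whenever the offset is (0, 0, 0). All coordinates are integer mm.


translate([149, 200, 0]) cube([42, 38, 1393]);
translate([476, 200, 0]) cube([42, 38, 1393]);
translate([191, 200, 228]) cube([285, 38, 26]);
translate([191, 200, 484]) cube([285, 38, 26]);
translate([191, 200, 740]) cube([285, 38, 26]);
translate([191, 200, 996]) cube([285, 38, 26]);
translate([191, 200, 1252]) cube([285, 38, 26]);


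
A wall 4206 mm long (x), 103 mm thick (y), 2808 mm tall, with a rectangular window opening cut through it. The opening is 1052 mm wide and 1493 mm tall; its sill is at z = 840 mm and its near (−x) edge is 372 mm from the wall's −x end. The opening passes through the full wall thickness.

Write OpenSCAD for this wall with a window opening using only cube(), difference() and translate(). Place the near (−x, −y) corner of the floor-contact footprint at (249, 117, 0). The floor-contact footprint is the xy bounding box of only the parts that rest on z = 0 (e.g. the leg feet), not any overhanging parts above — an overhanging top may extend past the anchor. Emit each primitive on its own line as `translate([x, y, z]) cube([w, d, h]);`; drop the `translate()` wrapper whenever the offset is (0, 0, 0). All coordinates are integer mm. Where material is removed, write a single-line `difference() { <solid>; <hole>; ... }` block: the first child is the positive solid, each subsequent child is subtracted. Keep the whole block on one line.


difference() { translate([249, 117, 0]) cube([4206, 103, 2808]); translate([621, 117, 840]) cube([1052, 103, 1493]); }


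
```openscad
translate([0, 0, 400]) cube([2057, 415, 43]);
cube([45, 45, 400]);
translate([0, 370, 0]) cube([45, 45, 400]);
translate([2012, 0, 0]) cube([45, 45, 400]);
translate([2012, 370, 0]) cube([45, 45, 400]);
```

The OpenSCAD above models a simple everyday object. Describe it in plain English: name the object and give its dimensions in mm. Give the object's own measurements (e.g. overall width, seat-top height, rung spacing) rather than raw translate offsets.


A long wooden bench with a 2057 mm (x) × 415 mm (y) seat, 43 mm thick, its top surface 443 mm above the floor. Four 45 mm square legs at the seat corners, flush with the edges, run from z = 0 to the seat underside.


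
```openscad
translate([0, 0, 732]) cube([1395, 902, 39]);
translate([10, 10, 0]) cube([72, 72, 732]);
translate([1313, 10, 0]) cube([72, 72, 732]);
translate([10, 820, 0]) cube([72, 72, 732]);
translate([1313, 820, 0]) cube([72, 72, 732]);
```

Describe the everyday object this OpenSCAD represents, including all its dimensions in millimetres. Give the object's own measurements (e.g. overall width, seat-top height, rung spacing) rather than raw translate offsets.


A table: top 1395 mm (x) × 902 mm (y), 39 mm thick, upper face at z = 771 mm, on four 72×72 mm square legs, each inset 10 mm from the nearest pair of top edges from z = 0 to the bottom of the top.


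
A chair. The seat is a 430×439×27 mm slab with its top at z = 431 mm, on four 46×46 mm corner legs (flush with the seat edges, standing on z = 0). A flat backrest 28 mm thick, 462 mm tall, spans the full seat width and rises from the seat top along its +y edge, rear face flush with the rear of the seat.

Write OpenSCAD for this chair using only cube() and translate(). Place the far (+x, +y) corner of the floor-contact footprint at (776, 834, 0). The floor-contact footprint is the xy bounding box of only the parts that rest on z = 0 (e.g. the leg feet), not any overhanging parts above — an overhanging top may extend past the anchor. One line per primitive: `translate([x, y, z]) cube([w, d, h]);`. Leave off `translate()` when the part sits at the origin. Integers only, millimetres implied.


// leg_h = 431 - 27 = 404
translate([346, 395, 404]) cube([430, 439, 27]);
translate([346, 395, 0]) cube([46, 46, 404]);
translate([730, 395, 0]) cube([46, 46, 404]);
translate([346, 788, 0]) cube([46, 46, 404]);
translate([730, 788, 0]) cube([46, 46, 404]);
translate([346, 806, 431]) cube([430, 28, 462]);


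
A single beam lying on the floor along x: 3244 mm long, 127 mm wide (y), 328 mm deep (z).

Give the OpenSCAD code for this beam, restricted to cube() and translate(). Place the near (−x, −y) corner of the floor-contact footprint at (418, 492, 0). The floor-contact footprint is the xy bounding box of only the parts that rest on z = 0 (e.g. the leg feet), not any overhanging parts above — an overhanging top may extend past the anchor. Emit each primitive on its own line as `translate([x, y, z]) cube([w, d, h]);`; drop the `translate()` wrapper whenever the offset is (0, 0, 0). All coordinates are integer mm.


translate([418, 492, 0]) cube([3244, 127, 328]);


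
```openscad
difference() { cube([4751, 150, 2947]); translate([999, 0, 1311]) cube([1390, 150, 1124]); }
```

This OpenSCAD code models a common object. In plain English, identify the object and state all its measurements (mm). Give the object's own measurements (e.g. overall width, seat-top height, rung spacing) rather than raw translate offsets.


A wall 4751 mm long (x), 150 mm thick (y), 2947 mm tall, with a rectangular window opening cut through it. The opening is 1390 mm wide and 1124 mm tall; its sill is at z = 1311 mm and its near (−x) edge is 999 mm from the wall's −x end. The opening passes through the full wall thickness.


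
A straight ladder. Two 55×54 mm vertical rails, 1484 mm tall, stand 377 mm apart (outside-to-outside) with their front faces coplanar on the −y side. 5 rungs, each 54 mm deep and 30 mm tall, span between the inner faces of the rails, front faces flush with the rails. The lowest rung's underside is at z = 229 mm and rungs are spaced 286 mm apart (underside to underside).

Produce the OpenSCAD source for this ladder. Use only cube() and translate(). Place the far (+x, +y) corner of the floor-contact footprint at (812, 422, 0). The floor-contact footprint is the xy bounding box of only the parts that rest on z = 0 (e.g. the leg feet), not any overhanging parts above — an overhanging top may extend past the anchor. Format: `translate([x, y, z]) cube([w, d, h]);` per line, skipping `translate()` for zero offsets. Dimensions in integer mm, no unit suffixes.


translate([435, 368, 0]) cube([55, 54, 1484]);
translate([757, 368, 0]) cube([55, 54, 1484]);
translate([490, 368, 229]) cube([267, 54, 30]);
translate([490, 368, 515]) cube([267, 54, 30]);
translate([490, 368, 801]) cube([267, 54, 30]);
translate([490, 368, 1087]) cube([267, 54, 30]);
translate([490, 368, 1373]) cube([267, 54, 30]);


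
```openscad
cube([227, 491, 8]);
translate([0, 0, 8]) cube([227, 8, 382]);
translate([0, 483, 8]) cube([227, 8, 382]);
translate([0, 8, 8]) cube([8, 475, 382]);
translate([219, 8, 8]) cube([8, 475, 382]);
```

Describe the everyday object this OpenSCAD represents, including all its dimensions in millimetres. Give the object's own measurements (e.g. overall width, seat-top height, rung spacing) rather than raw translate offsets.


An open-topped rectangular box: outside dimensions 227×491×390 mm, with a uniform wall and base thickness of 8 mm. The base is a full 227×491 slab on the floor; four walls sit on top of the base. The front and back walls (the −y and +y sides) span the full width; the two side walls fit between them.


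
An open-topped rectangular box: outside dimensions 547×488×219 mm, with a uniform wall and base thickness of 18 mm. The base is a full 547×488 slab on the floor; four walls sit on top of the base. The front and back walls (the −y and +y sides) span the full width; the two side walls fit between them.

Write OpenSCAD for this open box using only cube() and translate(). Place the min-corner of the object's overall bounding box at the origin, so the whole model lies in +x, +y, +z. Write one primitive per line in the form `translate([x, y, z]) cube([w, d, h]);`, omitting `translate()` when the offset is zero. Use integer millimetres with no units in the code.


cube([547, 488, 18]);
translate([0, 0, 18]) cube([547, 18, 201]);
translate([0, 470, 18]) cube([547, 18, 201]);
translate([0, 18, 18]) cube([18, 452, 201]);
translate([529, 18, 18]) cube([18, 452, 201]);


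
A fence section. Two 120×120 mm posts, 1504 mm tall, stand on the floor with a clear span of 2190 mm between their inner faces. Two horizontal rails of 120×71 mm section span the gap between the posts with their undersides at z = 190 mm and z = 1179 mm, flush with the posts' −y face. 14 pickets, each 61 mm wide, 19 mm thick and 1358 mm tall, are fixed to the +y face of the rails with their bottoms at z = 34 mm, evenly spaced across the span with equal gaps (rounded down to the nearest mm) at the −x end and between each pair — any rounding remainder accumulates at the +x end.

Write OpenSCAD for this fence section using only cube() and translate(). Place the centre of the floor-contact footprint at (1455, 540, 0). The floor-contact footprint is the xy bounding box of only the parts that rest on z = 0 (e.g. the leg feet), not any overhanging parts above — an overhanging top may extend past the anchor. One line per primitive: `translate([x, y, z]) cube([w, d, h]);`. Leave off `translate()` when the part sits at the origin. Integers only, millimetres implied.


translate([240, 480, 0]) cube([120, 120, 1504]);
translate([2550, 480, 0]) cube([120, 120, 1504]);
translate([360, 480, 190]) cube([2190, 120, 71]);
translate([360, 480, 1179]) cube([2190, 120, 71]);
translate([449, 600, 34]) cube([61, 19, 1358]);
translate([599, 600, 34]) cube([61, 19, 1358]);
translate([749, 600, 34]) cube([61, 19, 1358]);
translate([899, 600, 34]) cube([61, 19, 1358]);
translate([1049, 600, 34]) cube([61, 19, 1358]);
translate([1199, 600, 34]) cube([61, 19, 1358]);
translate([1349, 600, 34]) cube([61, 19, 1358]);
translate([1499, 600, 34]) cube([61, 19, 1358]);
translate([1649, 600, 34]) cube([61, 19, 1358]);
translate([1799, 600, 34]) cube([61, 19, 1358]);
translate([1949, 600, 34]) cube([61, 19, 1358]);
translate([2099, 600, 34]) cube([61, 19, 1358]);
translate([2249, 600, 34]) cube([61, 19, 1358]);
translate([2399, 600, 34]) cube([61, 19, 1358]);


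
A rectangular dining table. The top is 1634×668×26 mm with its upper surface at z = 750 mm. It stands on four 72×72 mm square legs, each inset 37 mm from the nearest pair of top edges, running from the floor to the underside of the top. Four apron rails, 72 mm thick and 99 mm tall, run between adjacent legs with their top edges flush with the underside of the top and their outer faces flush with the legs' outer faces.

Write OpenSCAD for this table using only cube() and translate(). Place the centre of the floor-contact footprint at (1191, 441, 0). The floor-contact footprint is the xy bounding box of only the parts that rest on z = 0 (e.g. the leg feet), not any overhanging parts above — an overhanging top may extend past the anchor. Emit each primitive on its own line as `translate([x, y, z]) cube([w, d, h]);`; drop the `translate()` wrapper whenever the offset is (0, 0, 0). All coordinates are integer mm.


translate([374, 107, 724]) cube([1634, 668, 26]);
translate([411, 144, 0]) cube([72, 72, 724]);
translate([1899, 144, 0]) cube([72, 72, 724]);
translate([411, 666, 0]) cube([72, 72, 724]);
translate([1899, 666, 0]) cube([72, 72, 724]);
translate([483, 144, 625]) cube([1416, 72, 99]);
translate([483, 666, 625]) cube([1416, 72, 99]);
translate([411, 216, 625]) cube([72, 450, 99]);
translate([1899, 216, 625]) cube([72, 450, 99]);


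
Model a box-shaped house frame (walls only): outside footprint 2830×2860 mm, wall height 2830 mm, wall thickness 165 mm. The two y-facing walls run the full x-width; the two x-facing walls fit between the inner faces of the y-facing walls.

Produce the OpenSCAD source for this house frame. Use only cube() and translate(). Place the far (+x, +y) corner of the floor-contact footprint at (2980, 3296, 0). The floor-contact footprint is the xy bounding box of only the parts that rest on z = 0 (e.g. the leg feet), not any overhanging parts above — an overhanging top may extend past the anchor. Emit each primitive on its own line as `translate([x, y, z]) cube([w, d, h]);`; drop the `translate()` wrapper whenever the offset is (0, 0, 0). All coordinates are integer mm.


translate([150, 436, 0]) cube([2830, 165, 2830]);
translate([150, 3131, 0]) cube([2830, 165, 2830]);
translate([150, 601, 0]) cube([165, 2530, 2830]);
translate([2815, 601, 0]) cube([165, 2530, 2830]);


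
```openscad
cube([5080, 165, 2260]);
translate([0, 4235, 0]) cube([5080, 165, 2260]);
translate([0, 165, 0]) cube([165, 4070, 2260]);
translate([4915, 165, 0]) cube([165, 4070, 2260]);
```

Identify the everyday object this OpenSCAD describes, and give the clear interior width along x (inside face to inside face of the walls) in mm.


A house (or room) frame. The interior width is 4750 mm.

Four 2260 mm walls enclosing a rectangle with no floor or roof — a room or house frame. Outside width is 5080 mm and wall thickness is 165 mm, so the interior width is 5080 − 2 × 165 = 4750 mm.


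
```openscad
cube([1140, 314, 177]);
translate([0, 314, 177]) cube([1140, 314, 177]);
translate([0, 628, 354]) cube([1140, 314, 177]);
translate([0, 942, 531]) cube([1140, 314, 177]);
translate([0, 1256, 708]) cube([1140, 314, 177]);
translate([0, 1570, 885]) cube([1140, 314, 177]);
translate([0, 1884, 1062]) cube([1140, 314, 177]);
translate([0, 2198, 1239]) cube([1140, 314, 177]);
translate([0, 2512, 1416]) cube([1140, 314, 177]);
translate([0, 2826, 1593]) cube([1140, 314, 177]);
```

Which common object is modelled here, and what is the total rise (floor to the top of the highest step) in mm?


A staircase. The total rise is 1770 mm.

10 identical blocks, each offset up and back from the previous — a staircase. Each step is 177 mm tall and there are 10 of them, so the total rise is 10 × 177 = 1770 mm.


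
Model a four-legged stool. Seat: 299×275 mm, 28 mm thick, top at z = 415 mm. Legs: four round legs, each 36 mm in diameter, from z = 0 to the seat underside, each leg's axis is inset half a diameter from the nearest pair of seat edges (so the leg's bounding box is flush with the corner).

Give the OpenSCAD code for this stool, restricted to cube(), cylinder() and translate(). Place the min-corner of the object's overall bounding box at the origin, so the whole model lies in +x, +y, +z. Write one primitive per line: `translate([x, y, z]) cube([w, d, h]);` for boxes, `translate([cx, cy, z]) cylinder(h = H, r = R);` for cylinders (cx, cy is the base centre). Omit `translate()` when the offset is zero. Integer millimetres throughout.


// leg_h = 415 - 28 = 387
translate([0, 0, 387]) cube([299, 275, 28]);
translate([18, 18, 0]) cylinder(h = 387, r = 18);
translate([281, 18, 0]) cylinder(h = 387, r = 18);
translate([18, 257, 0]) cylinder(h = 387, r = 18);
translate([281, 257, 0]) cylinder(h = 387, r = 18);


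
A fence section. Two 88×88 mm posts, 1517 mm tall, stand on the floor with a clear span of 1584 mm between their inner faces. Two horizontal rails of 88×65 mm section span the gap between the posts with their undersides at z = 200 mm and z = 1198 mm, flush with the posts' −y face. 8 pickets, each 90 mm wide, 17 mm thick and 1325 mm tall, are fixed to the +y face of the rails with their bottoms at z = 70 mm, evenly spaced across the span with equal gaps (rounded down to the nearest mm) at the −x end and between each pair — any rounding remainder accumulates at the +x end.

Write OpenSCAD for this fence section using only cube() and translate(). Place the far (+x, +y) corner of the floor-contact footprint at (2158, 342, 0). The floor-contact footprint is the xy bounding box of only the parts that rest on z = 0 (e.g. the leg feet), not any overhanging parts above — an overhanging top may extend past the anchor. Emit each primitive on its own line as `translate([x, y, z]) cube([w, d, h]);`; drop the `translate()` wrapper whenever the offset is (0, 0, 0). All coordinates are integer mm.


translate([398, 254, 0]) cube([88, 88, 1517]);
translate([2070, 254, 0]) cube([88, 88, 1517]);
translate([486, 254, 200]) cube([1584, 88, 65]);
translate([486, 254, 1198]) cube([1584, 88, 65]);
translate([582, 342, 70]) cube([90, 17, 1325]);
translate([768, 342, 70]) cube([90, 17, 1325]);
translate([954, 342, 70]) cube([90, 17, 1325]);
translate([1140, 342, 70]) cube([90, 17, 1325]);
translate([1326, 342, 70]) cube([90, 17, 1325]);
translate([1512, 342, 70]) cube([90, 17, 1325]);
translate([1698, 342, 70]) cube([90, 17, 1325]);
translate([1884, 342, 70]) cube([90, 17, 1325]);


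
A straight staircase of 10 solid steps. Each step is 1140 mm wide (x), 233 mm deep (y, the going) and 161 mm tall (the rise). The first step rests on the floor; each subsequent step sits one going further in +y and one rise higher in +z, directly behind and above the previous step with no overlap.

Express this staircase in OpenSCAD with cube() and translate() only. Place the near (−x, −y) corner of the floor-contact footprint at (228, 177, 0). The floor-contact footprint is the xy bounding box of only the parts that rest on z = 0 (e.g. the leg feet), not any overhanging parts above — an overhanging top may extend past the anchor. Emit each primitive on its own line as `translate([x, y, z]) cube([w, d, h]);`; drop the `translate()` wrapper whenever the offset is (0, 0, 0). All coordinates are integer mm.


translate([228, 177, 0]) cube([1140, 233, 161]);
translate([228, 410, 161]) cube([1140, 233, 161]);
translate([228, 643, 322]) cube([1140, 233, 161]);
translate([228, 876, 483]) cube([1140, 233, 161]);
translate([228, 1109, 644]) cube([1140, 233, 161]);
translate([228, 1342, 805]) cube([1140, 233, 161]);
translate([228, 1575, 966]) cube([1140, 233, 161]);
translate([228, 1808, 1127]) cube([1140, 233, 161]);
translate([228, 2041, 1288]) cube([1140, 233, 161]);
translate([228, 2274, 1449]) cube([1140, 233, 161]);


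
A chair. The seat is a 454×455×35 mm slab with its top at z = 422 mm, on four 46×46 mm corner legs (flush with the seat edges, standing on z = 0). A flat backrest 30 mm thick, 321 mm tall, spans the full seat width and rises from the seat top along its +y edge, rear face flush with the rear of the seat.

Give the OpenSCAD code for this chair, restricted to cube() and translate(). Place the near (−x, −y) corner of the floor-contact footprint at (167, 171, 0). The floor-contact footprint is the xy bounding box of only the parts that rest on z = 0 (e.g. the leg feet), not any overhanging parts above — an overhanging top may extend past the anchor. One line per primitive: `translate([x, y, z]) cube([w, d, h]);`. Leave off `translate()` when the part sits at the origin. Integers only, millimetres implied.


translate([167, 171, 387]) cube([454, 455, 35]);
translate([167, 171, 0]) cube([46, 46, 387]);
translate([575, 171, 0]) cube([46, 46, 387]);
translate([167, 580, 0]) cube([46, 46, 387]);
translate([575, 580, 0]) cube([46, 46, 387]);
translate([167, 596, 422]) cube([454, 30, 321]);


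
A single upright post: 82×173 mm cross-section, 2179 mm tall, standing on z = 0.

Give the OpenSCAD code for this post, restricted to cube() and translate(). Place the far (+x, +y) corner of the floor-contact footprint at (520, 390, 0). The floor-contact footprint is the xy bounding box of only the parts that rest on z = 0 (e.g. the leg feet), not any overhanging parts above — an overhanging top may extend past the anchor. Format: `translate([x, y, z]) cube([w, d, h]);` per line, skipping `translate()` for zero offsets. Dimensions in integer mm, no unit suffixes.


translate([438, 217, 0]) cube([82, 173, 2179]);


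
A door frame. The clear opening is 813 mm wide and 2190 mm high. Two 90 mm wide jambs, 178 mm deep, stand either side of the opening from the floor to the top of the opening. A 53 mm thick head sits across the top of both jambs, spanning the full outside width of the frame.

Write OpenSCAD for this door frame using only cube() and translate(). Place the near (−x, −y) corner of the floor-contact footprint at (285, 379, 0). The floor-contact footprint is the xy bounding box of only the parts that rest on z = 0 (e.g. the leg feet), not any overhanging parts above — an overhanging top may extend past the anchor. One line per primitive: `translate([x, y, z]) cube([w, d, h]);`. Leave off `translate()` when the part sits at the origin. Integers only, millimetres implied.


translate([285, 379, 0]) cube([90, 178, 2190]);
translate([1188, 379, 0]) cube([90, 178, 2190]);
translate([285, 379, 2190]) cube([993, 178, 53]);


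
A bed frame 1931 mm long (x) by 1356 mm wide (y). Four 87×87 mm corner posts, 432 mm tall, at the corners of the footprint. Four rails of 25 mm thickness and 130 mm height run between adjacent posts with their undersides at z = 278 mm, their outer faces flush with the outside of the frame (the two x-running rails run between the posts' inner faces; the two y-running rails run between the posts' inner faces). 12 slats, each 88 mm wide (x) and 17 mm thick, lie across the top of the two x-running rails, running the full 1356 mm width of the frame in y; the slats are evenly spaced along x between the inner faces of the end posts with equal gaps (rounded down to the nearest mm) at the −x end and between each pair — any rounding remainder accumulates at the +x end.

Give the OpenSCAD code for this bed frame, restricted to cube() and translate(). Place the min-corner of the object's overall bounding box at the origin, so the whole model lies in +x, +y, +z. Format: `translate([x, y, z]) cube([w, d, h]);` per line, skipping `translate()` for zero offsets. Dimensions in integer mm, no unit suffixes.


// slat z = rail_z + rail_h = 278 + 130 = 408
// slat gap = ⌊(1757 − 12·88) / 13⌋ = 53
cube([87, 87, 432]);
translate([0, 1269, 0]) cube([87, 87, 432]);
translate([1844, 0, 0]) cube([87, 87, 432]);
translate([1844, 1269, 0]) cube([87, 87, 432]);
translate([87, 0, 278]) cube([1757, 25, 130]);
translate([87, 1331, 278]) cube([1757, 25, 130]);
translate([0, 87, 278]) cube([25, 1182, 130]);
translate([1906, 87, 278]) cube([25, 1182, 130]);
translate([140, 0, 408]) cube([88, 1356, 17]);
translate([281, 0, 408]) cube([88, 1356, 17]);
translate([422, 0, 408]) cube([88, 1356, 17]);
translate([563, 0, 408]) cube([88, 1356, 17]);
translate([704, 0, 408]) cube([88, 1356, 17]);
translate([845, 0, 408]) cube([88, 1356, 17]);
translate([986, 0, 408]) cube([88, 1356, 17]);
translate([1127, 0, 408]) cube([88, 1356, 17]);
translate([1268, 0, 408]) cube([88, 1356, 17]);
translate([1409, 0, 408]) cube([88, 1356, 17]);
translate([1550, 0, 408]) cube([88, 1356, 17]);
translate([1691, 0, 408]) cube([88, 1356, 17]);


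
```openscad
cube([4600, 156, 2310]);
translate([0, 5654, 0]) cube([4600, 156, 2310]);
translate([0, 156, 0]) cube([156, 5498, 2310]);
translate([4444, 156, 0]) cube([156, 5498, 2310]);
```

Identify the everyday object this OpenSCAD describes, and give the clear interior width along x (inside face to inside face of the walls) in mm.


A house (or room) frame. The interior width is 4288 mm.

Four 2310 mm walls enclosing a rectangle with no floor or roof — a room or house frame. Outside width is 4600 mm and wall thickness is 156 mm, so the interior width is 4600 − 2 × 156 = 4288 mm.


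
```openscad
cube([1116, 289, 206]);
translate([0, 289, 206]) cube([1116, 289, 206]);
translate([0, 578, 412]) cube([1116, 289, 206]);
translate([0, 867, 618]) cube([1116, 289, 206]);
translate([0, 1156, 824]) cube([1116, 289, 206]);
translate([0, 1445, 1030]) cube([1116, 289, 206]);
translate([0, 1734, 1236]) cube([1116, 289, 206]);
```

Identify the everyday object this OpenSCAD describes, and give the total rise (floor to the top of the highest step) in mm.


A staircase. The total rise is 1442 mm.

7 identical blocks, each offset up and back from the previous — a staircase. Each step is 206 mm tall and there are 7 of them, so the total rise is 7 × 206 = 1442 mm.


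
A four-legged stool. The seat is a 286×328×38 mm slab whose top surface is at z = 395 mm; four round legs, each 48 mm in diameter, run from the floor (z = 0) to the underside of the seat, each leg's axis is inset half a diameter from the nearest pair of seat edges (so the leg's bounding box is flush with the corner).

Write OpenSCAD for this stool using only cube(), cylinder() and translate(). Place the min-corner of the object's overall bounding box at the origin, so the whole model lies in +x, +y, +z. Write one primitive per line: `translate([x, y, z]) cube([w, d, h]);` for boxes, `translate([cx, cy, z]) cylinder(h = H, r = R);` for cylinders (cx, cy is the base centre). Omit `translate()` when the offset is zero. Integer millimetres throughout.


translate([0, 0, 357]) cube([286, 328, 38]);
translate([24, 24, 0]) cylinder(h = 357, r = 24);
translate([262, 24, 0]) cylinder(h = 357, r = 24);
translate([24, 304, 0]) cylinder(h = 357, r = 24);
translate([262, 304, 0]) cylinder(h = 357, r = 24);


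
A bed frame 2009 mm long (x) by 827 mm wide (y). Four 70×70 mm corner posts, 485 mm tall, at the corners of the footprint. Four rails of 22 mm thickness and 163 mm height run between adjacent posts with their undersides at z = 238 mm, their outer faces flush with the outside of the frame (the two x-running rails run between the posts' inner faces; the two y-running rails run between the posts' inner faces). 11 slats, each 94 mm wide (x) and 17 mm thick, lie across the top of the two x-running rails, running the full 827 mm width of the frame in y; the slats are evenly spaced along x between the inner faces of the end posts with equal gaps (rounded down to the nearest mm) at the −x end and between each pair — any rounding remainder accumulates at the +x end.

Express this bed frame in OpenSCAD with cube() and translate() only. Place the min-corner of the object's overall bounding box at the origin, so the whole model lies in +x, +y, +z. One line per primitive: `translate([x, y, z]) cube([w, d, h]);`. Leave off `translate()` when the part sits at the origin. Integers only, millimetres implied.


// slat z = rail_z + rail_h = 238 + 163 = 401
// slat gap = ⌊(1869 − 11·94) / 12⌋ = 69
cube([70, 70, 485]);
translate([0, 757, 0]) cube([70, 70, 485]);
translate([1939, 0, 0]) cube([70, 70, 485]);
translate([1939, 757, 0]) cube([70, 70, 485]);
translate([70, 0, 238]) cube([1869, 22, 163]);
translate([70, 805, 238]) cube([1869, 22, 163]);
translate([0, 70, 238]) cube([22, 687, 163]);
translate([1987, 70, 238]) cube([22, 687, 163]);
translate([139, 0, 401]) cube([94, 827, 17]);
translate([302, 0, 401]) cube([94, 827, 17]);
translate([465, 0, 401]) cube([94, 827, 17]);
translate([628, 0, 401]) cube([94, 827, 17]);
translate([791, 0, 401]) cube([94, 827, 17]);
translate([954, 0, 401]) cube([94, 827, 17]);
translate([1117, 0, 401]) cube([94, 827, 17]);
translate([1280, 0, 401]) cube([94, 827, 17]);
translate([1443, 0, 401]) cube([94, 827, 17]);
translate([1606, 0, 401]) cube([94, 827, 17]);
translate([1769, 0, 401]) cube([94, 827, 17]);


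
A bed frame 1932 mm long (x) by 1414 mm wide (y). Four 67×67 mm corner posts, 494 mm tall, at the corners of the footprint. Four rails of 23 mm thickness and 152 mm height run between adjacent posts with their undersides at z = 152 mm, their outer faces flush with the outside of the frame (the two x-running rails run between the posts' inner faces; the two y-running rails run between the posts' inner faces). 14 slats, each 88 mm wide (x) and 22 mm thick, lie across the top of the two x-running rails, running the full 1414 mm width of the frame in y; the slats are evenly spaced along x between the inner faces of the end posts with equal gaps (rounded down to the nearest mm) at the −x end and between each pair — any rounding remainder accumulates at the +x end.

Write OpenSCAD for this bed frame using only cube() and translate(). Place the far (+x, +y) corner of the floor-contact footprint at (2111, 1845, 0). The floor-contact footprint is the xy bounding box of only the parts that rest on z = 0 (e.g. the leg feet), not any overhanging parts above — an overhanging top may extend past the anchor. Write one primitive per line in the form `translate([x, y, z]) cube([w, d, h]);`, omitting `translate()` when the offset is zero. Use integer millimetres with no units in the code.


translate([179, 431, 0]) cube([67, 67, 494]);
translate([179, 1778, 0]) cube([67, 67, 494]);
translate([2044, 431, 0]) cube([67, 67, 494]);
translate([2044, 1778, 0]) cube([67, 67, 494]);
translate([246, 431, 152]) cube([1798, 23, 152]);
translate([246, 1822, 152]) cube([1798, 23, 152]);
translate([179, 498, 152]) cube([23, 1280, 152]);
translate([2088, 498, 152]) cube([23, 1280, 152]);
translate([283, 431, 304]) cube([88, 1414, 22]);
translate([408, 431, 304]) cube([88, 1414, 22]);
translate([533, 431, 304]) cube([88, 1414, 22]);
translate([658, 431, 304]) cube([88, 1414, 22]);
translate([783, 431, 304]) cube([88, 1414, 22]);
translate([908, 431, 304]) cube([88, 1414, 22]);
translate([1033, 431, 304]) cube([88, 1414, 22]);
translate([1158, 431, 304]) cube([88, 1414, 22]);
translate([1283, 431, 304]) cube([88, 1414, 22]);
translate([1408, 431, 304]) cube([88, 1414, 22]);
translate([1533, 431, 304]) cube([88, 1414, 22]);
translate([1658, 431, 304]) cube([88, 1414, 22]);
translate([1783, 431, 304]) cube([88, 1414, 22]);
translate([1908, 431, 304]) cube([88, 1414, 22]);
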